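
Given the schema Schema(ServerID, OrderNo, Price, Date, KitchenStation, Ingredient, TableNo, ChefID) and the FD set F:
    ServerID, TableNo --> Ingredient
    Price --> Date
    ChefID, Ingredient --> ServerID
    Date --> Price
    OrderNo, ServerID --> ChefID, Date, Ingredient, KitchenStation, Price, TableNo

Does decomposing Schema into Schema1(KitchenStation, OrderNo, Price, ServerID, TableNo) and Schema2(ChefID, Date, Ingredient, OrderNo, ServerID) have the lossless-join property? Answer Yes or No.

Yes

Schema1 ∩ Schema2 = {OrderNo, ServerID}; its closure under F is {ChefID, Date, Ingredient, KitchenStation, OrderNo, Price, ServerID, TableNo}.
Schema1 is contained in that closure, so Schema1 ∩ Schema2 --> Schema1 holds and the join is lossless.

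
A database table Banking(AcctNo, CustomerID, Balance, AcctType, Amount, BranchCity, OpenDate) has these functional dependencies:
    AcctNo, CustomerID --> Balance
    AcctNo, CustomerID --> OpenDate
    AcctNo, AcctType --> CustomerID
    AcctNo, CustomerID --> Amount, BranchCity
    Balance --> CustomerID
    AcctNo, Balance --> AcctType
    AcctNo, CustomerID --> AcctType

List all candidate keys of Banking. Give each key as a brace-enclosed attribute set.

Attributes never on any right-hand side: {AcctNo} — every candidate key must contain it.
Closure of {AcctNo, AcctType} is {AcctNo, AcctType, Amount, Balance, BranchCity, CustomerID, OpenDate}, the whole schema; {AcctNo, AcctType} is a candidate key.
Closure of {AcctNo, Balance} is {AcctNo, AcctType, Amount, Balance, BranchCity, CustomerID, OpenDate}, the whole schema; {AcctNo, Balance} is a candidate key.
Closure of {AcctNo, CustomerID} is {AcctNo, AcctType, Amount, Balance, BranchCity, CustomerID, OpenDate}, the whole schema; {AcctNo, CustomerID} is a candidate key.
No proper subset of any of these is a key, and no other minimal superkey exists.

{AcctNo, AcctType}, {AcctNo, Balance}, {AcctNo, CustomerID}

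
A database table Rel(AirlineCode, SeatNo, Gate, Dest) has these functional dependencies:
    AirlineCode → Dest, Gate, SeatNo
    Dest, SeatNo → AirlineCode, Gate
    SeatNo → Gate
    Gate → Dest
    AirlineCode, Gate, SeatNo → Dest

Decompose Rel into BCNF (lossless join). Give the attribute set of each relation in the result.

Candidate keys of the original relation: {AirlineCode}, {SeatNo}.
In {AirlineCode, Dest, Gate, SeatNo}, {Gate} is not a superkey ({Gate}⁺ restricted to this set is {Dest, Gate}), so split on Gate → Dest into {Dest, Gate} and {AirlineCode, Gate, SeatNo}.
{Dest, Gate} has no BCNF violation.
{AirlineCode, Gate, SeatNo} has no BCNF violation.

{AirlineCode, Gate, SeatNo}; {Dest, Gate}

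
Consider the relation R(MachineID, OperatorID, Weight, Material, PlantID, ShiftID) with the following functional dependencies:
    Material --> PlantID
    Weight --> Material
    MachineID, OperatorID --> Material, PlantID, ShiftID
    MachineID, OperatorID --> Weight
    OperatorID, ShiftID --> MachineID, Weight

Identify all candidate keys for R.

Attributes never on any right-hand side: {OperatorID} — every candidate key must contain it.
{MachineID, OperatorID}⁺ = {MachineID, Material, OperatorID, PlantID, ShiftID, Weight} — all of the relation — so {MachineID, OperatorID} is a candidate key.
{OperatorID, ShiftID}⁺ = {MachineID, Material, OperatorID, PlantID, ShiftID, Weight} — all of the relation — so {OperatorID, ShiftID} is a candidate key.
These are minimal and exhaustive — every other superkey contains one of them.

{MachineID, OperatorID}, {OperatorID, ShiftID}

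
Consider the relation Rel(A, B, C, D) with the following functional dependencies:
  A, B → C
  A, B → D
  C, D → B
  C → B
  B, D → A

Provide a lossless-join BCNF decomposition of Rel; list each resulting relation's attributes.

Candidate keys of the original relation: {A, B}, {A, C}, {B, D}, {C, D}.
{A, B, C, D}: {C} determines {B, C} here but is not a superkey — split on C → B, giving {B, C} and {A, C, D}.
{B, C} is in BCNF.
{A, C, D} is in BCNF.

{A, C, D}; {B, C}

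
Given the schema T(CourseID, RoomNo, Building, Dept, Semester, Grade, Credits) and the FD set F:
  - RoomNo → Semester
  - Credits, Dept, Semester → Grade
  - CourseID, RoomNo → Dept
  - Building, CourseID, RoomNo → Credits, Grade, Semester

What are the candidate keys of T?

No FD produces {Building, CourseID, RoomNo}, so they must be in every candidate key.
Closure of {Building, CourseID, RoomNo} is {Building, CourseID, Credits, Dept, Grade, RoomNo, Semester}, the whole schema; {Building, CourseID, RoomNo} is a candidate key.
Every other attribute set either contains this one or has a smaller closure.

{Building, CourseID, RoomNo}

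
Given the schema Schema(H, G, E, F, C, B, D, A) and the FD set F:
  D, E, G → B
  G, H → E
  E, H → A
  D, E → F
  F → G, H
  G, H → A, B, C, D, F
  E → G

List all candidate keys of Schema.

{D, E}, {E, H}, {F}, {G, H}

Closure of {F} is {A, B, C, D, E, F, G, H}, the whole schema; {F} is a candidate key.
Closure of {D, E} is {A, B, C, D, E, F, G, H}, the whole schema; {D, E} is a candidate key.
Closure of {E, H} is {A, B, C, D, E, F, G, H}, the whole schema; {E, H} is a candidate key.
Closure of {G, H} is {A, B, C, D, E, F, G, H}, the whole schema; {G, H} is a candidate key.
No proper subset of any of these is a key, and no other minimal superkey exists.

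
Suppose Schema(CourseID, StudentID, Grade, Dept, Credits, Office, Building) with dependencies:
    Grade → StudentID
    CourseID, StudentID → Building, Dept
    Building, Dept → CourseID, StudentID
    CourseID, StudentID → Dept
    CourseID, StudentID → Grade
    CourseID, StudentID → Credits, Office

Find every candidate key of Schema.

{Building, Dept}, {CourseID, Grade}, {CourseID, StudentID}

{Building, Dept}⁺ = {Building, CourseID, Credits, Dept, Grade, Office, StudentID}, which is every attribute, so {Building, Dept} is a candidate key.
{CourseID, Grade}⁺ = {Building, CourseID, Credits, Dept, Grade, Office, StudentID}, which is every attribute, so {CourseID, Grade} is a candidate key.
{CourseID, StudentID}⁺ = {Building, CourseID, Credits, Dept, Grade, Office, StudentID}, which is every attribute, so {CourseID, StudentID} is a candidate key.
No proper subset of any of these is a key, and no other minimal superkey exists.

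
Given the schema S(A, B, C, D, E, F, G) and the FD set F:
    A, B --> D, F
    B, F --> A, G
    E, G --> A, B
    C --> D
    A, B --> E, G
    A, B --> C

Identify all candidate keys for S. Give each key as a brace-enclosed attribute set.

{A, B}, {B, F}, {E, G}

{A, B}⁺ = {A, B, C, D, E, F, G} — all of the relation — so {A, B} is a candidate key.
{B, F}⁺ = {A, B, C, D, E, F, G} — all of the relation — so {B, F} is a candidate key.
{E, G}⁺ = {A, B, C, D, E, F, G} — all of the relation — so {E, G} is a candidate key.
These are minimal and exhaustive — every other superkey contains one of them.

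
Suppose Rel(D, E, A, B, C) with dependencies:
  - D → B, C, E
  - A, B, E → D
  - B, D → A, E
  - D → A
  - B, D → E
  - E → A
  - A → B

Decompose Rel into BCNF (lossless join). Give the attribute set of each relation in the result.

{A, B}; {A, C, D, E}

Candidate keys of the original relation: {D}, {E}.
Within {A, B, C, D, E}: {A}⁺ ∩ {A, B, C, D, E} = {A, B}, not the whole set, so A → B violates BCNF; decompose into {A, B} and {A, C, D, E}.
{A, B} has no BCNF violation.
{A, C, D, E} has no BCNF violation.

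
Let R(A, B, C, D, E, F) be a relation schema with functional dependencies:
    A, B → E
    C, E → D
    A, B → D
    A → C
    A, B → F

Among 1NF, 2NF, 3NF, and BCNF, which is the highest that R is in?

Candidate key: {A, B}. Prime attributes: {A, B}.
C, E → D breaks BCNF: {C, E}⁺ = {C, D, E}, so {C, E} is not a superkey.
Because {D} is non-prime and the left side of C, E → D is not a superkey, the relation is not in 3NF.
{A} is a proper subset of the key {A, B}, and {A}⁺ contains the non-prime attribute {C} — a partial dependency, so 2NF is violated.

1NF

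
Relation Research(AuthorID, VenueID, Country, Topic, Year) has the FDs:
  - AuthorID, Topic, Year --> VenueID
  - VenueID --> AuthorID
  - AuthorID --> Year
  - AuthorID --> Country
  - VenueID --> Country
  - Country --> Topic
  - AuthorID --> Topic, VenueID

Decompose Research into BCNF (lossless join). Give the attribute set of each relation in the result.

{AuthorID, Country, VenueID, Year}; {Country, Topic}

Candidate keys of the original relation: {AuthorID}, {VenueID}.
In {AuthorID, Country, Topic, VenueID, Year}, {Country} is not a superkey ({Country}⁺ restricted to this set is {Country, Topic}), so split on Country --> Topic into {Country, Topic} and {AuthorID, Country, VenueID, Year}.
{Country, Topic}: every determinant is a superkey — BCNF.
{AuthorID, Country, VenueID, Year}: every determinant is a superkey — BCNF.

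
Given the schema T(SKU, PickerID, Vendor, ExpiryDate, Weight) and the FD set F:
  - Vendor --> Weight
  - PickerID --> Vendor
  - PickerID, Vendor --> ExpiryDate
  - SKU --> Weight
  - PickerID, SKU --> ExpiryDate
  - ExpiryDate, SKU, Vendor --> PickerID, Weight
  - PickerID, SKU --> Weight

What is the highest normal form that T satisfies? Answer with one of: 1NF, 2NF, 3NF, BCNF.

Candidate keys: {ExpiryDate, SKU, Vendor}, {PickerID, SKU}. Prime attributes: {ExpiryDate, PickerID, SKU, Vendor}.
For Vendor --> Weight we have {Vendor}⁺ = {Vendor, Weight}; {Vendor} is not a superkey, so BCNF fails.
Because {Weight} is non-prime and the left side of Vendor --> Weight is not a superkey, the relation is not in 3NF.
{PickerID} is a proper subset of the key {PickerID, SKU}, and {PickerID}⁺ contains the non-prime attribute {Weight} — a partial dependency, so 2NF is violated.

1NF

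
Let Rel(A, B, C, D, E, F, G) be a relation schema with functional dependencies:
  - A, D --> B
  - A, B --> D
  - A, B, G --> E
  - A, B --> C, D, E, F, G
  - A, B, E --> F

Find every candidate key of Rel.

No FD produces {A}, so it must be in every candidate key.
{A, B}⁺ = {A, B, C, D, E, F, G} — all of the relation — so {A, B} is a candidate key.
{A, D}⁺ = {A, B, C, D, E, F, G} — all of the relation — so {A, D} is a candidate key.
No proper subset of any of these is a key, and no other minimal superkey exists.

{A, B}, {A, D}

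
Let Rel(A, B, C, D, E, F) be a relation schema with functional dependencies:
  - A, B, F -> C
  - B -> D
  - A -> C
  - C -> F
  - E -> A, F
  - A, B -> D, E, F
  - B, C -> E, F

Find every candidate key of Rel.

No FD produces {B}, so it must be in every candidate key.
Closure of {A, B} is {A, B, C, D, E, F}, the whole schema; {A, B} is a candidate key.
Closure of {B, C} is {A, B, C, D, E, F}, the whole schema; {B, C} is a candidate key.
Closure of {B, E} is {A, B, C, D, E, F}, the whole schema; {B, E} is a candidate key.
No proper subset of any of these is a key, and no other minimal superkey exists.

{A, B}, {B, C}, {B, E}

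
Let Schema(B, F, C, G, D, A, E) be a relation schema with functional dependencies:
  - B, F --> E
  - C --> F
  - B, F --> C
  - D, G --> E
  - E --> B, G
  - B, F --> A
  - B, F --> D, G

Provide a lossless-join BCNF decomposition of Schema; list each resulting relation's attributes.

Candidate keys of the original relation: {B, C}, {B, F}, {C, D, G}, {C, E}, {D, F, G}, {E, F}.
{A, B, C, D, E, F, G}: {C} determines {C, F} here but is not a superkey — split on C --> F, giving {C, F} and {A, B, C, D, E, G}.
{C, F} has no BCNF violation.
{A, B, C, D, E, G}: {D, G} determines {B, D, E, G} here but is not a superkey — split on D, G --> B, E, giving {B, D, E, G} and {A, C, D, G}.
{B, D, E, G}: {E} determines {B, E, G} here but is not a superkey — split on E --> B, G, giving {B, E, G} and {D, E}.
{B, E, G} has no BCNF violation.
{D, E} has no BCNF violation.
{A, C, D, G} has no BCNF violation.

{A, C, D, G}; {B, E, G}; {C, F}; {D, E}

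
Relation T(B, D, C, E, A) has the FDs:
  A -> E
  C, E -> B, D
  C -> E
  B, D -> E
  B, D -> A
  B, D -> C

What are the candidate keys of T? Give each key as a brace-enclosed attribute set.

Closure of {C} is {A, B, C, D, E}, the whole schema; {C} is a candidate key.
Closure of {B, D} is {A, B, C, D, E}, the whole schema; {B, D} is a candidate key.
No proper subset of any of these is a key, and no other minimal superkey exists.

{B, D}, {C}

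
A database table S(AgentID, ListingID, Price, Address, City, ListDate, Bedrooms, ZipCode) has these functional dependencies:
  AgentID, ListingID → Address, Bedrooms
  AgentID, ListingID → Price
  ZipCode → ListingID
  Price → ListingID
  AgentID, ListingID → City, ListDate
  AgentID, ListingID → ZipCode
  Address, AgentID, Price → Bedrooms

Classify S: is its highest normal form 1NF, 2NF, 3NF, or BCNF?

Candidate keys: {AgentID, ListingID}, {AgentID, Price}, {AgentID, ZipCode}. Prime attributes: {AgentID, ListingID, Price, ZipCode}.
ZipCode → ListingID: {ZipCode}⁺ = {ListingID, ZipCode}, which is not all of the attributes, so the left side is not a superkey — BCNF is violated.
But every attribute on its right side ({ListingID}) is prime, and the same holds for every other non-superkey FD, so 3NF still holds.

3NF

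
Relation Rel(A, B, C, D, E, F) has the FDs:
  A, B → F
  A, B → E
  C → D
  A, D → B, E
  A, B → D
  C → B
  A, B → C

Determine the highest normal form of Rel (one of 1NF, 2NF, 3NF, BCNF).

Candidate keys: {A, B}, {A, C}, {A, D}. Prime attributes: {A, B, C, D}.
C → D breaks BCNF: {C}⁺ = {B, C, D}, so {C} is not a superkey.
But every attribute on its right side ({D}) is prime, and the same holds for every other non-superkey FD, so 3NF still holds.

3NF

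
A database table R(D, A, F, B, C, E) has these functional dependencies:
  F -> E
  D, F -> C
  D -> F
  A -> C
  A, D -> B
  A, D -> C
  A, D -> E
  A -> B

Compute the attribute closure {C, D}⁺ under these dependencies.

Start with {C, D}.
D -> F applies; add {F} → now {C, D, F}.
F -> E applies; add {E} → now {C, D, E, F}.
No further FD applies.

{C, D, E, F}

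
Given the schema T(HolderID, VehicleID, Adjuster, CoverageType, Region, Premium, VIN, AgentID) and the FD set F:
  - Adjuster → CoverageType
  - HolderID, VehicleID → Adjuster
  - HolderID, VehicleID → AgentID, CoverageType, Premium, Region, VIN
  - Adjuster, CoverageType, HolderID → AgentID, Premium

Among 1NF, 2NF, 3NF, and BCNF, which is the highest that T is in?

Candidate key: {HolderID, VehicleID}. Prime attributes: {HolderID, VehicleID}.
Adjuster → CoverageType breaks BCNF: {Adjuster}⁺ = {Adjuster, CoverageType}, so {Adjuster} is not a superkey.
Because {CoverageType} is non-prime and the left side of Adjuster → CoverageType is not a superkey, the relation is not in 3NF.
No proper subset of a key has a non-prime attribute in its closure, so there is no partial dependency; 2NF holds.

2NF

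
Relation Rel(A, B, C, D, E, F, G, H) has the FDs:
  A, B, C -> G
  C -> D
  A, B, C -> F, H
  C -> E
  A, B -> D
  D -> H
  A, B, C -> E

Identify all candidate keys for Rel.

No FD produces {A, B, C}, so they must be in every candidate key.
{A, B, C} is a candidate key since {A, B, C}⁺ = {A, B, C, D, E, F, G, H} covers every attribute.
Every other attribute set either contains this one or has a smaller closure.

{A, B, C}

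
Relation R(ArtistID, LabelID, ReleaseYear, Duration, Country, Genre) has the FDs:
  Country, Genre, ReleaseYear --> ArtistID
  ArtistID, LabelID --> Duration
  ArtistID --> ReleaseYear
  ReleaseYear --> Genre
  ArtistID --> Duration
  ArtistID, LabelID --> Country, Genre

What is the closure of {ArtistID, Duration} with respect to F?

Start with {ArtistID, Duration}.
ArtistID --> ReleaseYear applies; add {ReleaseYear} → now {ArtistID, Duration, ReleaseYear}.
ReleaseYear --> Genre applies; add {Genre} → now {ArtistID, Duration, Genre, ReleaseYear}.
No further FD applies.

{ArtistID, Duration, Genre, ReleaseYear}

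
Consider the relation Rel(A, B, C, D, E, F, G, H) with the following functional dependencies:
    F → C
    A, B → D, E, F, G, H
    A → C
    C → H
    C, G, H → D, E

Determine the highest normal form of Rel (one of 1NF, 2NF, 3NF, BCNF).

1NF

Candidate key: {A, B}. Prime attributes: {A, B}.
F → C: {F}⁺ = {C, F, H}, which is not all of the attributes, so the left side is not a superkey — BCNF is violated.
F → C determines the non-prime attribute {C} from a non-superkey — 3NF is violated.
Since {A} ⊂ {A, B} and {A}⁺ ⊇ {C, H} with {C, H} non-prime, there is a partial dependency; 2NF fails.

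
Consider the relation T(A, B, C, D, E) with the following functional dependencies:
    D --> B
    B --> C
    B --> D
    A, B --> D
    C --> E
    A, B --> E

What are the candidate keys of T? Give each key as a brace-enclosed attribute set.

{A, B}, {A, D}

{A} never appears on the right of any FD, so every key must include it.
{A, B}⁺ = {A, B, C, D, E}, which is every attribute, so {A, B} is a candidate key.
{A, D}⁺ = {A, B, C, D, E}, which is every attribute, so {A, D} is a candidate key.
These are minimal and exhaustive — every other superkey contains one of them.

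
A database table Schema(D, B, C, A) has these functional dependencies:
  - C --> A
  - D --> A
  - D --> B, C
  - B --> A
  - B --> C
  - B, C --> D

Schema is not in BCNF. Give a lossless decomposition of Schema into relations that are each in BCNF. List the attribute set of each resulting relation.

{A, C}; {B, C, D}

Candidate keys of the original relation: {B}, {D}.
Within {A, B, C, D}: {C}⁺ ∩ {A, B, C, D} = {A, C}, not the whole set, so C --> A violates BCNF; decompose into {A, C} and {B, C, D}.
{A, C}: every determinant is a superkey — BCNF.
{B, C, D}: every determinant is a superkey — BCNF.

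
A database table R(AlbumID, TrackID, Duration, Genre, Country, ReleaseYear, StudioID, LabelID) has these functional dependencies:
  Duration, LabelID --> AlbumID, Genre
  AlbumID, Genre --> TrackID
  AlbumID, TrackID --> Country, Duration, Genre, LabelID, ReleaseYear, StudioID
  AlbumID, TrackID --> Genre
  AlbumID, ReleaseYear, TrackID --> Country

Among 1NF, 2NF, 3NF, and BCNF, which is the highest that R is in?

Candidate keys: {AlbumID, Genre}, {AlbumID, TrackID}, {Duration, LabelID}. Prime attributes: {AlbumID, Duration, Genre, LabelID, TrackID}.
The left-hand side of every FD is a superkey, so BCNF is satisfied.

BCNF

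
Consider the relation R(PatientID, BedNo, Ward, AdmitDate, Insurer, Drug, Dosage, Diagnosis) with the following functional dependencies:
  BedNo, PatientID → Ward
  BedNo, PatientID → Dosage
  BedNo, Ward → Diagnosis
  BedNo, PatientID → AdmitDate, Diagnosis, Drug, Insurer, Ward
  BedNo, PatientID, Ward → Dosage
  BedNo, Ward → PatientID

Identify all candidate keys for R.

{BedNo, PatientID}, {BedNo, Ward}

No FD produces {BedNo}, so it must be in every candidate key.
{BedNo, PatientID}⁺ = {AdmitDate, BedNo, Diagnosis, Dosage, Drug, Insurer, PatientID, Ward} — all of the relation — so {BedNo, PatientID} is a candidate key.
{BedNo, Ward}⁺ = {AdmitDate, BedNo, Diagnosis, Dosage, Drug, Insurer, PatientID, Ward} — all of the relation — so {BedNo, Ward} is a candidate key.
No proper subset of any of these is a key, and no other minimal superkey exists.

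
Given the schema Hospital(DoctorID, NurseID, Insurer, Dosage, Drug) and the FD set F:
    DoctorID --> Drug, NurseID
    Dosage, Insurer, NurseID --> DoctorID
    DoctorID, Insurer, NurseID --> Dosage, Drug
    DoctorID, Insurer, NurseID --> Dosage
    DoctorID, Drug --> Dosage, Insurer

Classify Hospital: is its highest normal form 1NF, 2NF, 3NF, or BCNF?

Candidate keys: {DoctorID}, {Dosage, Insurer, NurseID}. Prime attributes: {DoctorID, Dosage, Insurer, NurseID}.
The left-hand side of every FD is a superkey, so BCNF is satisfied.

BCNF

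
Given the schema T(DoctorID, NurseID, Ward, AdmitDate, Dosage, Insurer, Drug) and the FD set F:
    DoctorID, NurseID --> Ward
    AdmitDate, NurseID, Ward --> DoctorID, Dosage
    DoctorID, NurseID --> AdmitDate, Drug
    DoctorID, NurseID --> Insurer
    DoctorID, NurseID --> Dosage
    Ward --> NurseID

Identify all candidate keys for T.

{AdmitDate, Ward}, {DoctorID, NurseID}, {DoctorID, Ward}

{AdmitDate, Ward}⁺ = {AdmitDate, DoctorID, Dosage, Drug, Insurer, NurseID, Ward}, which is every attribute, so {AdmitDate, Ward} is a candidate key.
{DoctorID, NurseID}⁺ = {AdmitDate, DoctorID, Dosage, Drug, Insurer, NurseID, Ward}, which is every attribute, so {DoctorID, NurseID} is a candidate key.
{DoctorID, Ward}⁺ = {AdmitDate, DoctorID, Dosage, Drug, Insurer, NurseID, Ward}, which is every attribute, so {DoctorID, Ward} is a candidate key.
These are minimal and exhaustive — every other superkey contains one of them.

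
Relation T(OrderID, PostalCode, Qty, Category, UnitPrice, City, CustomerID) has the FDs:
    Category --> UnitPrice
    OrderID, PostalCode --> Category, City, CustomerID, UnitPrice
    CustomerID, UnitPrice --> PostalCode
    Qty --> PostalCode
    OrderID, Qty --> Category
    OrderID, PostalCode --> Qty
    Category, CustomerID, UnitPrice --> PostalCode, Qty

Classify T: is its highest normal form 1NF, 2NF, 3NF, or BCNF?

Candidate keys: {Category, CustomerID, OrderID}, {CustomerID, OrderID, UnitPrice}, {OrderID, PostalCode}, {OrderID, Qty}. Prime attributes: {Category, CustomerID, OrderID, PostalCode, Qty, UnitPrice}.
Category --> UnitPrice breaks BCNF: {Category}⁺ = {Category, UnitPrice}, so {Category} is not a superkey.
Since {UnitPrice} ⊆ prime attributes and every other non-superkey FD also has a prime right side, the schema is in 3NF.

3NF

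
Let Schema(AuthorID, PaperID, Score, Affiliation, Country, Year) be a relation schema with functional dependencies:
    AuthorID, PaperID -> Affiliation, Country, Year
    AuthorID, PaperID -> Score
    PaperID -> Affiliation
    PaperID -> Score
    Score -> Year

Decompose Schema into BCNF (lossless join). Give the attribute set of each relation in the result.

{Affiliation, PaperID, Score}; {AuthorID, Country, PaperID}; {Score, Year}

Candidate key of the original relation: {AuthorID, PaperID}.
Within {Affiliation, AuthorID, Country, PaperID, Score, Year}: {PaperID}⁺ ∩ {Affiliation, AuthorID, Country, PaperID, Score, Year} = {Affiliation, PaperID, Score, Year}, not the whole set, so PaperID -> Affiliation, Score, Year violates BCNF; decompose into {Affiliation, PaperID, Score, Year} and {AuthorID, Country, PaperID}.
Within {Affiliation, PaperID, Score, Year}: {Score}⁺ ∩ {Affiliation, PaperID, Score, Year} = {Score, Year}, not the whole set, so Score -> Year violates BCNF; decompose into {Score, Year} and {Affiliation, PaperID, Score}.
{Score, Year} is in BCNF.
{Affiliation, PaperID, Score} is in BCNF.
{AuthorID, Country, PaperID} is in BCNF.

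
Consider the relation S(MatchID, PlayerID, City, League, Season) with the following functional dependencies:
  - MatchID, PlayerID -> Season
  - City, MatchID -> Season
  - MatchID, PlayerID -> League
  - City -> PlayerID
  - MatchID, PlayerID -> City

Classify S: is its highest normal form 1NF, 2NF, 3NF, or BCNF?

Candidate keys: {City, MatchID}, {MatchID, PlayerID}. Prime attributes: {City, MatchID, PlayerID}.
City -> PlayerID: {City}⁺ = {City, PlayerID}, which is not all of the attributes, so the left side is not a superkey — BCNF is violated.
Since {PlayerID} ⊆ prime attributes and every other non-superkey FD also has a prime right side, the schema is in 3NF.

3NF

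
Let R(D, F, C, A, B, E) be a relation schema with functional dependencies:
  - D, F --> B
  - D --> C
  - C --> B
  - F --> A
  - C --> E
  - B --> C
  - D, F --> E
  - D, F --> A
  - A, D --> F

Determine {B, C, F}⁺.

{A, B, C, E, F}

Start with {B, C, F}.
F --> A applies; add {A} → now {A, B, C, F}.
C --> E applies; add {E} → now {A, B, C, E, F}.
No further FD applies.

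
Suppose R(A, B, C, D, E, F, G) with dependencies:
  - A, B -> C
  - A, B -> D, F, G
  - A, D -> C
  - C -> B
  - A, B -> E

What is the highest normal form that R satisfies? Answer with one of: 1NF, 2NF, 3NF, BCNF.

3NF

Candidate keys: {A, B}, {A, C}, {A, D}. Prime attributes: {A, B, C, D}.
For C -> B we have {C}⁺ = {B, C}; {C} is not a superkey, so BCNF fails.
But every attribute on its right side ({B}) is prime, and the same holds for every other non-superkey FD, so 3NF still holds.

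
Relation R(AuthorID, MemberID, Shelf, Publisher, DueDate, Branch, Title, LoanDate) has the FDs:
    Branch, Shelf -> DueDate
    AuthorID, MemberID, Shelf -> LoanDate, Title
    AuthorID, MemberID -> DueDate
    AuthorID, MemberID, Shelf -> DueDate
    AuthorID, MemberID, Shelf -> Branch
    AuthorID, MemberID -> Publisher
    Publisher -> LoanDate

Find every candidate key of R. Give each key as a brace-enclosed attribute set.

No FD produces {AuthorID, MemberID, Shelf}, so they must be in every candidate key.
{AuthorID, MemberID, Shelf}⁺ = {AuthorID, Branch, DueDate, LoanDate, MemberID, Publisher, Shelf, Title} — all of the relation — so {AuthorID, MemberID, Shelf} is a candidate key.
No other minimal set has full closure, so this is the only candidate key.

{AuthorID, MemberID, Shelf}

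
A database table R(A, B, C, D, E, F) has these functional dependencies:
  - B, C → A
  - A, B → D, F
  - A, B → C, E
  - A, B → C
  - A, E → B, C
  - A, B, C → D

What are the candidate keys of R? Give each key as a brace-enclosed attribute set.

{A, B} is a candidate key since {A, B}⁺ = {A, B, C, D, E, F} covers every attribute.
{A, E} is a candidate key since {A, E}⁺ = {A, B, C, D, E, F} covers every attribute.
{B, C} is a candidate key since {B, C}⁺ = {A, B, C, D, E, F} covers every attribute.
Any other superkey properly contains one of these, so there are no further candidate keys.

{A, B}, {A, E}, {B, C}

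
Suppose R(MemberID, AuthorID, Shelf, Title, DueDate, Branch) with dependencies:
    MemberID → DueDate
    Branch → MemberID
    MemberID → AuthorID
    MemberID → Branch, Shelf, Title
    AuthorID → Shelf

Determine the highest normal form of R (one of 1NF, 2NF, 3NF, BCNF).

2NF

Candidate keys: {Branch}, {MemberID}. Prime attributes: {Branch, MemberID}.
AuthorID → Shelf breaks BCNF: {AuthorID}⁺ = {AuthorID, Shelf}, so {AuthorID} is not a superkey.
AuthorID → Shelf determines the non-prime attribute {Shelf} from a non-superkey — 3NF is violated.
With only single-attribute keys there can be no partial dependency, so 2NF holds.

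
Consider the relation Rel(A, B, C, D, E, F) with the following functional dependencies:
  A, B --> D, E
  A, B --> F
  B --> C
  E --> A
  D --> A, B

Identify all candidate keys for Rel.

Closure of {D} is {A, B, C, D, E, F}, the whole schema; {D} is a candidate key.
Closure of {A, B} is {A, B, C, D, E, F}, the whole schema; {A, B} is a candidate key.
Closure of {B, E} is {A, B, C, D, E, F}, the whole schema; {B, E} is a candidate key.
These are minimal and exhaustive — every other superkey contains one of them.

{A, B}, {B, E}, {D}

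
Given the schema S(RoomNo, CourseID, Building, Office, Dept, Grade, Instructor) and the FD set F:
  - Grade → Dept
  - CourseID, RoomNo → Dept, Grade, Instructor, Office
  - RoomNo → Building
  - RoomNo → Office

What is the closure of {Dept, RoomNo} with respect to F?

{Building, Dept, Office, RoomNo}

Start with {Dept, RoomNo}.
RoomNo → Building applies; add {Building} → now {Building, Dept, RoomNo}.
RoomNo → Office applies; add {Office} → now {Building, Dept, Office, RoomNo}.
No further FD applies.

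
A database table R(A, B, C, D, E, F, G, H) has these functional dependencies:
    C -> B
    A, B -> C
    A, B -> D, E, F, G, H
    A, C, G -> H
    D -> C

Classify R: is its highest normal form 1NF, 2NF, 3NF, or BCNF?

3NF

Candidate keys: {A, B}, {A, C}, {A, D}. Prime attributes: {A, B, C, D}.
For C -> B we have {C}⁺ = {B, C}; {C} is not a superkey, so BCNF fails.
But every attribute on its right side ({B}) is prime, and the same holds for every other non-superkey FD, so 3NF still holds.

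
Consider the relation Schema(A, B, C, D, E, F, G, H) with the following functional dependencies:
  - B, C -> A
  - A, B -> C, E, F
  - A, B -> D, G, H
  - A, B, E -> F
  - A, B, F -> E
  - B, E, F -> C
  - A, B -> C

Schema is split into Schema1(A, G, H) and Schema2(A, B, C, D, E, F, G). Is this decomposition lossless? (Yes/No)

No

Schema1 ∩ Schema2 = {A, G}; its closure under F is {A, G}.
Schema1 ⊄ {A, G} and Schema2 ⊄ {A, G}, so the split is lossy.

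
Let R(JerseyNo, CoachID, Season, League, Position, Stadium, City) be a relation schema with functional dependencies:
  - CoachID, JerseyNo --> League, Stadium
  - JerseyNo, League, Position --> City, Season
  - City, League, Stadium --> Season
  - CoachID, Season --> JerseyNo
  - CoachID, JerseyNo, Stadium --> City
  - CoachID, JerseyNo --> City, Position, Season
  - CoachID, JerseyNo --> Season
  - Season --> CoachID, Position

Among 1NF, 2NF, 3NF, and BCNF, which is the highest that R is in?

BCNF

Candidate keys: {City, League, Stadium}, {CoachID, JerseyNo}, {JerseyNo, League, Position}, {Season}. Prime attributes: {City, CoachID, JerseyNo, League, Position, Season, Stadium}.
The left-hand side of every FD is a superkey, so BCNF is satisfied.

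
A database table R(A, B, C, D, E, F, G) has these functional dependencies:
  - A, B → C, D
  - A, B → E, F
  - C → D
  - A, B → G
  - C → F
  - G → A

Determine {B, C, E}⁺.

Start with {B, C, E}.
C → D applies; add {D} → now {B, C, D, E}.
C → F applies; add {F} → now {B, C, D, E, F}.
No further FD applies.

{B, C, D, E, F}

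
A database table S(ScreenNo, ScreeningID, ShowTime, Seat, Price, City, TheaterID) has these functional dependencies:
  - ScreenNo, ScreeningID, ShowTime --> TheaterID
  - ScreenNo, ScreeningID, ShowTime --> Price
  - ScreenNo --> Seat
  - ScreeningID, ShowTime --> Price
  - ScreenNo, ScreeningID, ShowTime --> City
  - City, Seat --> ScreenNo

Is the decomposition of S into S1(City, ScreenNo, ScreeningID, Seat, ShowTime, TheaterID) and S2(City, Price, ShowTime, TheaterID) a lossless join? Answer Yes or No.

Common attributes: {City, ShowTime, TheaterID}; their closure is {City, ShowTime, TheaterID}.
Neither S1 nor S2 is contained in that closure, so the decomposition is lossy.

No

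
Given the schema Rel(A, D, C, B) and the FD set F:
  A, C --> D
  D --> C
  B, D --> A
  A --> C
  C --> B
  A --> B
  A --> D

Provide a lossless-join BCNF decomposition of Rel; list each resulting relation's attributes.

Candidate keys of the original relation: {A}, {D}.
In {A, B, C, D}, {C} is not a superkey ({C}⁺ restricted to this set is {B, C}), so split on C --> B into {B, C} and {A, C, D}.
{B, C}: every determinant is a superkey — BCNF.
{A, C, D}: every determinant is a superkey — BCNF.

{A, C, D}; {B, C}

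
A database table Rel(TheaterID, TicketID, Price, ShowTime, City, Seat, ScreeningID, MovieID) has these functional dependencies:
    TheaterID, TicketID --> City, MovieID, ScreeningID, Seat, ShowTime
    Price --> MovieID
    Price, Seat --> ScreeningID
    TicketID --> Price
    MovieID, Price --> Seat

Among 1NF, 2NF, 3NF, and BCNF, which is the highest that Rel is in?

1NF

Candidate key: {TheaterID, TicketID}. Prime attributes: {TheaterID, TicketID}.
For Price --> MovieID we have {Price}⁺ = {MovieID, Price, ScreeningID, Seat}; {Price} is not a superkey, so BCNF fails.
Price --> MovieID has non-prime {MovieID} on the right and a non-superkey on the left, so 3NF fails.
{TicketID} is a proper subset of the key {TheaterID, TicketID}, and {TicketID}⁺ contains the non-prime attributes {MovieID, Price, ScreeningID, Seat} — a partial dependency, so 2NF is violated.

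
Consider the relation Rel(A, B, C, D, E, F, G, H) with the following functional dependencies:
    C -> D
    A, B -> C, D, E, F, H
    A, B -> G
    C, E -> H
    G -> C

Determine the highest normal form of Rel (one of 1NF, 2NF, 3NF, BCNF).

Candidate key: {A, B}. Prime attributes: {A, B}.
For C -> D we have {C}⁺ = {C, D}; {C} is not a superkey, so BCNF fails.
C -> D has non-prime {D} on the right and a non-superkey on the left, so 3NF fails.
No proper subset of a key has a non-prime attribute in its closure, so there is no partial dependency; 2NF holds.

2NF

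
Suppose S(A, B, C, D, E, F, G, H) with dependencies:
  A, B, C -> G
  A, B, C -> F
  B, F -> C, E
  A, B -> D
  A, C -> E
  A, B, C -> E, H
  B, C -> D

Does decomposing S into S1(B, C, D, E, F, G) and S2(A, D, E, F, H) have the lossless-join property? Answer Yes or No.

Common attributes: {D, E, F}; their closure is {D, E, F}.
Neither S1 nor S2 is contained in that closure, so the decomposition is lossy.

No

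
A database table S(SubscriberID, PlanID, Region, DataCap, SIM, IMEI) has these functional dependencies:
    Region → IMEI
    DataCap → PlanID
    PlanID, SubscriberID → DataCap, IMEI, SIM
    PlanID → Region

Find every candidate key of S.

{DataCap, SubscriberID}, {PlanID, SubscriberID}

Attributes never on any right-hand side: {SubscriberID} — every candidate key must contain it.
Closure of {DataCap, SubscriberID} is {DataCap, IMEI, PlanID, Region, SIM, SubscriberID}, the whole schema; {DataCap, SubscriberID} is a candidate key.
Closure of {PlanID, SubscriberID} is {DataCap, IMEI, PlanID, Region, SIM, SubscriberID}, the whole schema; {PlanID, SubscriberID} is a candidate key.
No proper subset of any of these is a key, and no other minimal superkey exists.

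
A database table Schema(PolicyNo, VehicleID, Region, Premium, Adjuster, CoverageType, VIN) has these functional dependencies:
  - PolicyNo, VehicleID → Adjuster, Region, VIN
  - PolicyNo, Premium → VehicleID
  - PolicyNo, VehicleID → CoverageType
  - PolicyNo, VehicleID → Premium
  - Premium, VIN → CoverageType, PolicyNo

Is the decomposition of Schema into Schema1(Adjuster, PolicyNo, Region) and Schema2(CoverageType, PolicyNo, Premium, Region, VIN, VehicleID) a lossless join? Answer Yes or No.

No

Common attributes: {PolicyNo, Region}; their closure is {PolicyNo, Region}.
Schema1 ⊄ {PolicyNo, Region} and Schema2 ⊄ {PolicyNo, Region}, so the split is lossy.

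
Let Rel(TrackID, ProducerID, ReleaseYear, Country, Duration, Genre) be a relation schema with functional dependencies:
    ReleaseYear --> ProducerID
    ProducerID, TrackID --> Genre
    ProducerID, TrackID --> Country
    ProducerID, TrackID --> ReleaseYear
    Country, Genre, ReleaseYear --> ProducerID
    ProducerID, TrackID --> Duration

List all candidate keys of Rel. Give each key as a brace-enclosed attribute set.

Attributes never on any right-hand side: {TrackID} — every candidate key must contain it.
{ProducerID, TrackID} is a candidate key since {ProducerID, TrackID}⁺ = {Country, Duration, Genre, ProducerID, ReleaseYear, TrackID} covers every attribute.
{ReleaseYear, TrackID} is a candidate key since {ReleaseYear, TrackID}⁺ = {Country, Duration, Genre, ProducerID, ReleaseYear, TrackID} covers every attribute.
No proper subset of any of these is a key, and no other minimal superkey exists.

{ProducerID, TrackID}, {ReleaseYear, TrackID}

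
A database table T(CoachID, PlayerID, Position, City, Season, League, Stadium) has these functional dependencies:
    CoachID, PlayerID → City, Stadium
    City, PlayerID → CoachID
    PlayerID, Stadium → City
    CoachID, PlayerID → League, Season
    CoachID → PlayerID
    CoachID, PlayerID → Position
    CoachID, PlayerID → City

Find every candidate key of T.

Closure of {CoachID} is {City, CoachID, League, PlayerID, Position, Season, Stadium}, the whole schema; {CoachID} is a candidate key.
Closure of {City, PlayerID} is {City, CoachID, League, PlayerID, Position, Season, Stadium}, the whole schema; {City, PlayerID} is a candidate key.
Closure of {PlayerID, Stadium} is {City, CoachID, League, PlayerID, Position, Season, Stadium}, the whole schema; {PlayerID, Stadium} is a candidate key.
Any other superkey properly contains one of these, so there are no further candidate keys.

{City, PlayerID}, {CoachID}, {PlayerID, Stadium}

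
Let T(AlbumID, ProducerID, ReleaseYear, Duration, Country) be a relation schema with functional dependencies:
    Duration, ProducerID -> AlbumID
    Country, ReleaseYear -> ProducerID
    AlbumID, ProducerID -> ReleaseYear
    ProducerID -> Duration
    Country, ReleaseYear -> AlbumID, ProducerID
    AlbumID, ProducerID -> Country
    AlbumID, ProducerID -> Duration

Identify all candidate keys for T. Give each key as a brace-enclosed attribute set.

{Country, ReleaseYear}, {ProducerID}

{ProducerID} is a candidate key since {ProducerID}⁺ = {AlbumID, Country, Duration, ProducerID, ReleaseYear} covers every attribute.
{Country, ReleaseYear} is a candidate key since {Country, ReleaseYear}⁺ = {AlbumID, Country, Duration, ProducerID, ReleaseYear} covers every attribute.
Any other superkey properly contains one of these, so there are no further candidate keys.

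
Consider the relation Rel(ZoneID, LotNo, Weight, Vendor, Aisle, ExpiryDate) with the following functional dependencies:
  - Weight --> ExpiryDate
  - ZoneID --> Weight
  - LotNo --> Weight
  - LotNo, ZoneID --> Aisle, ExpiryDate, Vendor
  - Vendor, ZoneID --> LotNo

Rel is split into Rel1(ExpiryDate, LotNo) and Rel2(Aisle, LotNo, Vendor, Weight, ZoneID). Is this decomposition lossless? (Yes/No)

The shared attributes are {LotNo} and {LotNo}⁺ = {ExpiryDate, LotNo, Weight}.
Rel1 is contained in that closure, so Rel1 ∩ Rel2 --> Rel1 holds and the join is lossless.

Yes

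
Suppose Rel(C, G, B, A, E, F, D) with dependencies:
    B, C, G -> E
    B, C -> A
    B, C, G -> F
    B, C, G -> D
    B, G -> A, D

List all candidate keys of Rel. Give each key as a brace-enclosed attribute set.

{B, C, G} never appear on the right of any FD, so every key must include all of them.
{B, C, G}⁺ = {A, B, C, D, E, F, G} — all of the relation — so {B, C, G} is a candidate key.
Every other attribute set either contains this one or has a smaller closure.

{B, C, G}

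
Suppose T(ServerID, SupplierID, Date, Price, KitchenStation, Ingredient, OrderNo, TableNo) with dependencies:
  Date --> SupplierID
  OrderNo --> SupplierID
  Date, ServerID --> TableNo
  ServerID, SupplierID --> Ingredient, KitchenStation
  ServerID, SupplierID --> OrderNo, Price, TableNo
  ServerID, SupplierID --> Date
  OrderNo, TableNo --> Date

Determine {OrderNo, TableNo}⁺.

Start with {OrderNo, TableNo}.
OrderNo --> SupplierID applies; add {SupplierID} → now {OrderNo, SupplierID, TableNo}.
OrderNo, TableNo --> Date applies; add {Date} → now {Date, OrderNo, SupplierID, TableNo}.
No further FD applies.

{Date, OrderNo, SupplierID, TableNo}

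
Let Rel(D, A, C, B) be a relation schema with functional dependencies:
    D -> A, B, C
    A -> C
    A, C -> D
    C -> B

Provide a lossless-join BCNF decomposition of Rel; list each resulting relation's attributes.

{A, C, D}; {B, C}

Candidate keys of the original relation: {A}, {D}.
{A, B, C, D}: {C} determines {B, C} here but is not a superkey — split on C -> B, giving {B, C} and {A, C, D}.
{B, C} has no BCNF violation.
{A, C, D} has no BCNF violation.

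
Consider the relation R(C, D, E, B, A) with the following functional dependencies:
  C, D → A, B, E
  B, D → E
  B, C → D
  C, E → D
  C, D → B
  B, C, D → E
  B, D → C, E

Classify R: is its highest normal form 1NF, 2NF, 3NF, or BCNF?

BCNF

Candidate keys: {B, C}, {B, D}, {C, D}, {C, E}. Prime attributes: {B, C, D, E}.
The left-hand side of every FD is a superkey, so BCNF is satisfied.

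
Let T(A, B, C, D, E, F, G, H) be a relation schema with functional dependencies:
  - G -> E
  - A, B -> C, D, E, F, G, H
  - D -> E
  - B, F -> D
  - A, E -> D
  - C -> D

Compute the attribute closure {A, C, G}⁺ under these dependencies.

Start with {A, C, G}.
G -> E applies; add {E} → now {A, C, E, G}.
A, E -> D applies; add {D} → now {A, C, D, E, G}.
No further FD applies.

{A, C, D, E, G}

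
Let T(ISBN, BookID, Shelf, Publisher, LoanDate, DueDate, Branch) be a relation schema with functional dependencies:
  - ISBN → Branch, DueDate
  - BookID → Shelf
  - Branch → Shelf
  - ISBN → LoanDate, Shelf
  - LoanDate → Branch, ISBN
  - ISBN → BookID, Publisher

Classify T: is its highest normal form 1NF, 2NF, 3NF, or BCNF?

Candidate keys: {ISBN}, {LoanDate}. Prime attributes: {ISBN, LoanDate}.
BookID → Shelf: {BookID}⁺ = {BookID, Shelf}, which is not all of the attributes, so the left side is not a superkey — BCNF is violated.
Because {Shelf} is non-prime and the left side of BookID → Shelf is not a superkey, the relation is not in 3NF.
Every candidate key is a single attribute, so no partial dependency is possible; 2NF holds.

2NF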